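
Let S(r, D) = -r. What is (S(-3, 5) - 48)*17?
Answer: -765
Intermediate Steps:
(S(-3, 5) - 48)*17 = (-1*(-3) - 48)*17 = (3 - 48)*17 = -45*17 = -765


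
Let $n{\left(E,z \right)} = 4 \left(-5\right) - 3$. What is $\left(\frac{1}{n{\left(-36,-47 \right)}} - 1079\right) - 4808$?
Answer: $- \frac{135402}{23} \approx -5887.0$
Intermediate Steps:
$n{\left(E,z \right)} = -23$ ($n{\left(E,z \right)} = -20 - 3 = -23$)
$\left(\frac{1}{n{\left(-36,-47 \right)}} - 1079\right) - 4808 = \left(\frac{1}{-23} - 1079\right) - 4808 = \left(- \frac{1}{23} - 1079\right) - 4808 = - \frac{24818}{23} - 4808 = - \frac{135402}{23}$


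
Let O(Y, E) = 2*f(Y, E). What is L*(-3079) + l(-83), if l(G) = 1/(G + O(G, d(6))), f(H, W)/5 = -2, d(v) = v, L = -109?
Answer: 34567932/103 ≈ 3.3561e+5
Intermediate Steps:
f(H, W) = -10 (f(H, W) = 5*(-2) = -10)
O(Y, E) = -20 (O(Y, E) = 2*(-10) = -20)
l(G) = 1/(-20 + G) (l(G) = 1/(G - 20) = 1/(-20 + G))
L*(-3079) + l(-83) = -109*(-3079) + 1/(-20 - 83) = 335611 + 1/(-103) = 335611 - 1/103 = 34567932/103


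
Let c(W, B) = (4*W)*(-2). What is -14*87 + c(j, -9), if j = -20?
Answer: -1058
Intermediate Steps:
c(W, B) = -8*W
-14*87 + c(j, -9) = -14*87 - 8*(-20) = -1218 + 160 = -1058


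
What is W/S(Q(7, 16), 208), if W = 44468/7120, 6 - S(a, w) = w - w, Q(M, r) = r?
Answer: 11117/10680 ≈ 1.0409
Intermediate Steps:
S(a, w) = 6 (S(a, w) = 6 - (w - w) = 6 - 1*0 = 6 + 0 = 6)
W = 11117/1780 (W = 44468*(1/7120) = 11117/1780 ≈ 6.2455)
W/S(Q(7, 16), 208) = (11117/1780)/6 = (11117/1780)*(⅙) = 11117/10680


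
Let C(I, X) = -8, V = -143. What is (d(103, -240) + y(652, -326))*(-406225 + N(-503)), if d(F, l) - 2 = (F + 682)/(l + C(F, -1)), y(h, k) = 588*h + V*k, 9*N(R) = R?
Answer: -48740706033718/279 ≈ -1.7470e+11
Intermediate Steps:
N(R) = R/9
y(h, k) = -143*k + 588*h (y(h, k) = 588*h - 143*k = -143*k + 588*h)
d(F, l) = 2 + (682 + F)/(-8 + l) (d(F, l) = 2 + (F + 682)/(l - 8) = 2 + (682 + F)/(-8 + l))
(d(103, -240) + y(652, -326))*(-406225 + N(-503)) = ((666 + 103 + 2*(-240))/(-8 - 240) + (-143*(-326) + 588*652))*(-406225 + (⅑)*(-503)) = ((666 + 103 - 480)/(-248) + (46618 + 383376))*(-406225 - 503/9) = (-1/248*289 + 429994)*(-3656528/9) = (-289/248 + 429994)*(-3656528/9) = (106638223/248)*(-3656528/9) = -48740706033718/279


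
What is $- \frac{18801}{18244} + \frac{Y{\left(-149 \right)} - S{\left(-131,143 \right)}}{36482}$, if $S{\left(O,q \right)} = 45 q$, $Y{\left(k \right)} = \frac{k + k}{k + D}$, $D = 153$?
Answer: $- \frac{100582175}{83197201} \approx -1.209$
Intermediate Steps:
$Y{\left(k \right)} = \frac{2 k}{153 + k}$ ($Y{\left(k \right)} = \frac{k + k}{k + 153} = \frac{2 k}{153 + k}$)
$- \frac{18801}{18244} + \frac{Y{\left(-149 \right)} - S{\left(-131,143 \right)}}{36482} = - \frac{18801}{18244} + \frac{2 \left(-149\right) \frac{1}{153 - 149} - 45 \cdot 143}{36482} = \left(-18801\right) \frac{1}{18244} + \left(2 \left(-149\right) \frac{1}{4} - 6435\right) \frac{1}{36482} = - \frac{18801}{18244} + \left(2 \left(-149\right) \frac{1}{4} - 6435\right) \frac{1}{36482} = - \frac{18801}{18244} + \left(- \frac{149}{2} - 6435\right) \frac{1}{36482} = - \frac{18801}{18244} - \frac{13019}{72964} = - \frac{100582175}{83197201}$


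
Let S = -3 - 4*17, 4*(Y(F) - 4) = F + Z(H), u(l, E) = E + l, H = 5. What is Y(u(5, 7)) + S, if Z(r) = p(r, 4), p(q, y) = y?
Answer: -63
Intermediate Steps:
Z(r) = 4
Y(F) = 5 + F/4 (Y(F) = 4 + (F + 4)/4 = 4 + (4 + F)/4 = 4 + (1 + F/4) = 5 + F/4)
S = -71 (S = -3 - 68 = -71)
Y(u(5, 7)) + S = (5 + (7 + 5)/4) - 71 = (5 + (¼)*12) - 71 = (5 + 3) - 71 = 8 - 71 = -63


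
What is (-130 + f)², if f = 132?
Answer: 4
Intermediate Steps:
(-130 + f)² = (-130 + 132)² = 2² = 4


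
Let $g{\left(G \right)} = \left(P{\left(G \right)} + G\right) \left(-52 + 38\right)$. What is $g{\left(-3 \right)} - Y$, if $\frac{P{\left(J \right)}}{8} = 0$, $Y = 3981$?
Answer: $-3939$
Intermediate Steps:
$P{\left(J \right)} = 0$ ($P{\left(J \right)} = 8 \cdot 0 = 0$)
$g{\left(G \right)} = - 14 G$ ($g{\left(G \right)} = \left(0 + G\right) \left(-52 + 38\right) = G \left(-14\right) = - 14 G$)
$g{\left(-3 \right)} - Y = \left(-14\right) \left(-3\right) - 3981 = 42 - 3981 = -3939$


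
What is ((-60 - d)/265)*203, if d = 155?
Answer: -8729/53 ≈ -164.70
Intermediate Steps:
((-60 - d)/265)*203 = ((-60 - 1*155)/265)*203 = ((-60 - 155)*(1/265))*203 = -215*1/265*203 = -43/53*203 = -8729/53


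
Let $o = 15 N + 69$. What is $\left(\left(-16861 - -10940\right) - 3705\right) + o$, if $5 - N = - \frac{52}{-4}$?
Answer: $-9677$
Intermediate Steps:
$N = -8$ ($N = 5 - - \frac{52}{-4} = 5 - \left(-52\right) \left(- \frac{1}{4}\right) = 5 - 13 = -8$)
$o = -51$ ($o = 15 \left(-8\right) + 69 = -120 + 69 = -51$)
$\left(\left(-16861 - -10940\right) - 3705\right) + o = \left(\left(-16861 - -10940\right) - 3705\right) - 51 = \left(\left(-16861 + 10940\right) - 3705\right) - 51 = \left(-5921 - 3705\right) - 51 = -9626 - 51 = -9677$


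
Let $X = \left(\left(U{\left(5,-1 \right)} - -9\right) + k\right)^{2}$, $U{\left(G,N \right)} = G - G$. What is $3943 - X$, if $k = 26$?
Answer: $2718$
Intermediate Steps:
$U{\left(G,N \right)} = 0$
$X = 1225$ ($X = \left(\left(0 - -9\right) + 26\right)^{2} = \left(\left(0 + 9\right) + 26\right)^{2} = \left(9 + 26\right)^{2} = 35^{2} = 1225$)
$3943 - X = 3943 - 1225 = 2718$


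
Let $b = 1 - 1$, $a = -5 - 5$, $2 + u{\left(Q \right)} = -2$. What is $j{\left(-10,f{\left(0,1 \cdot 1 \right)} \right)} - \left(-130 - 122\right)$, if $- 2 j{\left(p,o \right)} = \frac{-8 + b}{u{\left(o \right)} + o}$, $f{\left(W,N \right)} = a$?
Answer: $\frac{1762}{7} \approx 251.71$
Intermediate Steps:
$u{\left(Q \right)} = -4$ ($u{\left(Q \right)} = -2 - 2 = -4$)
$a = -10$
$b = 0$
$f{\left(W,N \right)} = -10$
$j{\left(p,o \right)} = \frac{4}{-4 + o}$ ($j{\left(p,o \right)} = - \frac{\left(-8 + 0\right) \frac{1}{-4 + o}}{2} = - \frac{\left(-8\right) \frac{1}{-4 + o}}{2} = \frac{4}{-4 + o}$)
$j{\left(-10,f{\left(0,1 \cdot 1 \right)} \right)} - \left(-130 - 122\right) = \frac{4}{-4 - 10} - \left(-130 - 122\right) = \frac{4}{-14} - \left(-130 - 122\right) = 4 \left(- \frac{1}{14}\right) - -252 = - \frac{2}{7} + 252 = \frac{1762}{7}$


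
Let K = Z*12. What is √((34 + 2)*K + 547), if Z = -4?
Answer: I*√1181 ≈ 34.366*I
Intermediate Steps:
K = -48 (K = -4*12 = -48)
√((34 + 2)*K + 547) = √((34 + 2)*(-48) + 547) = √(36*(-48) + 547) = √(-1728 + 547) = √(-1181) = I*√1181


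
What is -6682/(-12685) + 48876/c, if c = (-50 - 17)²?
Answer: 649987558/56942965 ≈ 11.415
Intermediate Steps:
c = 4489 (c = (-67)² = 4489)
-6682/(-12685) + 48876/c = -6682/(-12685) + 48876/4489 = -6682*(-1/12685) + 48876*(1/4489) = 6682/12685 + 48876/4489 = 649987558/56942965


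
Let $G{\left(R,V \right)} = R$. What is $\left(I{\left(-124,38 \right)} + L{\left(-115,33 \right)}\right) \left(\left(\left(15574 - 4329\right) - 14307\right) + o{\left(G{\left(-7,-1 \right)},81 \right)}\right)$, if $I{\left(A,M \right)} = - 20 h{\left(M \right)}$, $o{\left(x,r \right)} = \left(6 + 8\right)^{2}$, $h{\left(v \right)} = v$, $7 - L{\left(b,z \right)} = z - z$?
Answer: $2158098$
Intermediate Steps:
$L{\left(b,z \right)} = 7$ ($L{\left(b,z \right)} = 7 - \left(z - z\right) = 7 - 0 = 7 + 0 = 7$)
$o{\left(x,r \right)} = 196$ ($o{\left(x,r \right)} = 14^{2} = 196$)
$I{\left(A,M \right)} = - 20 M$
$\left(I{\left(-124,38 \right)} + L{\left(-115,33 \right)}\right) \left(\left(\left(15574 - 4329\right) - 14307\right) + o{\left(G{\left(-7,-1 \right)},81 \right)}\right) = \left(\left(-20\right) 38 + 7\right) \left(\left(\left(15574 - 4329\right) - 14307\right) + 196\right) = \left(-760 + 7\right) \left(\left(11245 - 14307\right) + 196\right) = - 753 \left(-3062 + 196\right) = \left(-753\right) \left(-2866\right) = 2158098$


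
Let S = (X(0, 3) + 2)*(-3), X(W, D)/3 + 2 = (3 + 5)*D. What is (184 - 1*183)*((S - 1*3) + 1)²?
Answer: 42436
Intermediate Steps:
X(W, D) = -6 + 24*D (X(W, D) = -6 + 3*((3 + 5)*D) = -6 + 3*(8*D) = -6 + 24*D)
S = -204 (S = ((-6 + 24*3) + 2)*(-3) = ((-6 + 72) + 2)*(-3) = (66 + 2)*(-3) = 68*(-3) = -204)
(184 - 1*183)*((S - 1*3) + 1)² = (184 - 1*183)*((-204 - 1*3) + 1)² = (184 - 183)*((-204 - 3) + 1)² = 1*(-207 + 1)² = 1*(-206)² = 1*42436 = 42436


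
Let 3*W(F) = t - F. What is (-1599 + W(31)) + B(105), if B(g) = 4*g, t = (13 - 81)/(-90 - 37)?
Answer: -453068/381 ≈ -1189.2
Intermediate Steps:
t = 68/127 (t = -68/(-127) = -68*(-1/127) = 68/127 ≈ 0.53543)
W(F) = 68/381 - F/3 (W(F) = (68/127 - F)/3 = 68/381 - F/3)
(-1599 + W(31)) + B(105) = (-1599 + (68/381 - ⅓*31)) + 4*105 = (-1599 + (68/381 - 31/3)) + 420 = (-1599 - 3869/381) + 420 = -613088/381 + 420 = -453068/381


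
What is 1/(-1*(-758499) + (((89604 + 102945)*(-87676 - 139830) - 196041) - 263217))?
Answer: -1/43805753553 ≈ -2.2828e-11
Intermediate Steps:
1/(-1*(-758499) + (((89604 + 102945)*(-87676 - 139830) - 196041) - 263217)) = 1/(758499 + ((192549*(-227506) - 196041) - 263217)) = 1/(758499 + ((-43806052794 - 196041) - 263217)) = 1/(758499 + (-43806248835 - 263217)) = 1/(758499 - 43806512052) = 1/(-43805753553) = -1/43805753553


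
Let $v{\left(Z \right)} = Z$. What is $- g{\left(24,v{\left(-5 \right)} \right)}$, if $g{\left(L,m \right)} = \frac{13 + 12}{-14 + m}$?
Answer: $\frac{25}{19} \approx 1.3158$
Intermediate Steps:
$g{\left(L,m \right)} = \frac{25}{-14 + m}$
$- g{\left(24,v{\left(-5 \right)} \right)} = - \frac{25}{-14 - 5} = - \frac{25}{-19} = - \frac{25 \left(-1\right)}{19} = \left(-1\right) \left(- \frac{25}{19}\right) = \frac{25}{19}$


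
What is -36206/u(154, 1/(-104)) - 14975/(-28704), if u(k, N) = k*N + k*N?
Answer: 27021835699/2210208 ≈ 12226.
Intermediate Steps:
u(k, N) = 2*N*k (u(k, N) = N*k + N*k = 2*N*k)
-36206/u(154, 1/(-104)) - 14975/(-28704) = -36206/(2*154/(-104)) - 14975/(-28704) = -36206/(2*(-1/104)*154) - 14975*(-1/28704) = -36206/(-77/26) + 14975/28704 = -36206*(-26/77) + 14975/28704 = 941356/77 + 14975/28704 = 27021835699/2210208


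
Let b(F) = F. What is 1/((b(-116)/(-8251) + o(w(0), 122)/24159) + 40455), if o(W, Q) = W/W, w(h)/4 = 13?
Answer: 199335909/8064137009290 ≈ 2.4719e-5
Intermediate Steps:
w(h) = 52 (w(h) = 4*13 = 52)
o(W, Q) = 1
1/((b(-116)/(-8251) + o(w(0), 122)/24159) + 40455) = 1/((-116/(-8251) + 1/24159) + 40455) = 1/((-116*(-1/8251) + 1*(1/24159)) + 40455) = 1/((116/8251 + 1/24159) + 40455) = 1/(2810695/199335909 + 40455) = 1/(8064137009290/199335909) = 199335909/8064137009290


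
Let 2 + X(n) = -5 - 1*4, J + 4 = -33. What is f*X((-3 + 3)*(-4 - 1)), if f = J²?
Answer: -15059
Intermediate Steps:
J = -37 (J = -4 - 33 = -37)
X(n) = -11 (X(n) = -2 + (-5 - 1*4) = -2 + (-5 - 4) = -2 - 9 = -11)
f = 1369 (f = (-37)² = 1369)
f*X((-3 + 3)*(-4 - 1)) = 1369*(-11) = -15059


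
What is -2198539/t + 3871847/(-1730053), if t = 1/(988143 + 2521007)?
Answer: -13347364313270359897/1730053 ≈ -7.7150e+12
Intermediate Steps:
t = 1/3509150 ≈ 2.8497e-7
-2198539/t + 3871847/(-1730053) = -2198539/1/3509150 + 3871847/(-1730053) = -2198539*3509150 + 3871847*(-1/1730053) = -7715003131850 - 3871847/1730053 = -13347364313270359897/1730053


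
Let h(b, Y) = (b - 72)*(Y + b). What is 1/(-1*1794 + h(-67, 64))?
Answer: -1/1377 ≈ -0.00072622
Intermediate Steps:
h(b, Y) = (-72 + b)*(Y + b)
1/(-1*1794 + h(-67, 64)) = 1/(-1*1794 + ((-67)**2 - 72*64 - 72*(-67) + 64*(-67))) = 1/(-1794 + (4489 - 4608 + 4824 - 4288)) = 1/(-1794 + 417) = 1/(-1377) = -1/1377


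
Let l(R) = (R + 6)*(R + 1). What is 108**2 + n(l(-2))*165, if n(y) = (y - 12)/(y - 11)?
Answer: 11840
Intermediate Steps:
l(R) = (1 + R)*(6 + R) (l(R) = (6 + R)*(1 + R) = (1 + R)*(6 + R))
n(y) = (-12 + y)/(-11 + y)
108**2 + n(l(-2))*165 = 108**2 + ((-12 + (6 + (-2)**2 + 7*(-2)))/(-11 + (6 + (-2)**2 + 7*(-2))))*165 = 11664 + ((-12 + (6 + 4 - 14))/(-11 + (6 + 4 - 14)))*165 = 11664 + ((-12 - 4)/(-11 - 4))*165 = 11664 + (-16/(-15))*165 = 11664 - 1/15*(-16)*165 = 11664 + (16/15)*165 = 11664 + 176 = 11840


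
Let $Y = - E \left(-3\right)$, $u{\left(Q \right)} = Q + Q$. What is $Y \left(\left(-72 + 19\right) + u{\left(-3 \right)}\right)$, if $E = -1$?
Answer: $177$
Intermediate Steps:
$u{\left(Q \right)} = 2 Q$
$Y = -3$ ($Y = \left(-1\right) \left(-1\right) \left(-3\right) = 1 \left(-3\right) = -3$)
$Y \left(\left(-72 + 19\right) + u{\left(-3 \right)}\right) = - 3 \left(\left(-72 + 19\right) + 2 \left(-3\right)\right) = - 3 \left(-53 - 6\right) = \left(-3\right) \left(-59\right) = 177$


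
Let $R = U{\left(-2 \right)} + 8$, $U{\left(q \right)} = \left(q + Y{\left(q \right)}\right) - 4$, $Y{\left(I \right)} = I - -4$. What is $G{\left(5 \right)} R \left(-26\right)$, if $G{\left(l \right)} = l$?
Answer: $-520$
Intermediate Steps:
$Y{\left(I \right)} = 4 + I$ ($Y{\left(I \right)} = I + 4 = 4 + I$)
$U{\left(q \right)} = 2 q$ ($U{\left(q \right)} = \left(q + \left(4 + q\right)\right) - 4 = \left(4 + 2 q\right) - 4 = 2 q$)
$R = 4$ ($R = 2 \left(-2\right) + 8 = -4 + 8 = 4$)
$G{\left(5 \right)} R \left(-26\right) = 5 \cdot 4 \left(-26\right) = 20 \left(-26\right) = -520$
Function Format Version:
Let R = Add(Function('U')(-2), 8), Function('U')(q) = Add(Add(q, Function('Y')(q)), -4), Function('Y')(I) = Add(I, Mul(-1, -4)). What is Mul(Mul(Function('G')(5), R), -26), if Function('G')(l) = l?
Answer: -520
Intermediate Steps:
Function('Y')(I) = Add(4, I) (Function('Y')(I) = Add(I, 4) = Add(4, I))
Function('U')(q) = Mul(2, q) (Function('U')(q) = Add(Add(q, Add(4, q)), -4) = Add(Add(4, Mul(2, q)), -4) = Mul(2, q))
R = 4 (R = Add(Mul(2, -2), 8) = Add(-4, 8) = 4)
Mul(Mul(Function('G')(5), R), -26) = Mul(Mul(5, 4), -26) = Mul(20, -26) = -520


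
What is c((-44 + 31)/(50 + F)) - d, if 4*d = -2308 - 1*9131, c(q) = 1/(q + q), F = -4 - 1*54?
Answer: 148723/52 ≈ 2860.1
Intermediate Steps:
F = -58 (F = -4 - 54 = -58)
c(q) = 1/(2*q)
d = -11439/4 (d = (-2308 - 1*9131)/4 = (-2308 - 9131)/4 = (1/4)*(-11439) = -11439/4 ≈ -2859.8)
c((-44 + 31)/(50 + F)) - d = 1/(2*(((-44 + 31)/(50 - 58)))) - 1*(-11439/4) = 1/(2*((-13/(-8)))) + 11439/4 = 1/(2*((-13*(-1/8)))) + 11439/4 = 1/(2*(13/8)) + 11439/4 = (1/2)*(8/13) + 11439/4 = 4/13 + 11439/4 = 148723/52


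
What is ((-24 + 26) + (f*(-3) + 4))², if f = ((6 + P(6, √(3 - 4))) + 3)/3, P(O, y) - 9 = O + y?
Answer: 323 + 36*I ≈ 323.0 + 36.0*I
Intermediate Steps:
P(O, y) = 9 + O + y (P(O, y) = 9 + (O + y) = 9 + O + y)
f = 8 + I/3 (f = ((6 + (9 + 6 + √(3 - 4))) + 3)/3 = ((6 + (9 + 6 + √(-1))) + 3)*(⅓) = ((6 + (9 + 6 + I)) + 3)*(⅓) = ((6 + (15 + I)) + 3)*(⅓) = ((21 + I) + 3)*(⅓) = (24 + I)*(⅓) = 8 + I/3 ≈ 8.0 + 0.33333*I)
((-24 + 26) + (f*(-3) + 4))² = ((-24 + 26) + ((8 + I/3)*(-3) + 4))² = (2 + ((-24 - I) + 4))² = (2 + (-20 - I))² = (-18 - I)²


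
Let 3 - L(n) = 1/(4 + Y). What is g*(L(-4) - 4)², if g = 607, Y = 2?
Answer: 29743/36 ≈ 826.19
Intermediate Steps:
L(n) = 17/6 (L(n) = 3 - 1/(4 + 2) = 3 - 1/6 = 3 - 1*⅙ = 3 - ⅙ = 17/6)
g*(L(-4) - 4)² = 607*(17/6 - 4)² = 607*(-7/6)² = 607*(49/36) = 29743/36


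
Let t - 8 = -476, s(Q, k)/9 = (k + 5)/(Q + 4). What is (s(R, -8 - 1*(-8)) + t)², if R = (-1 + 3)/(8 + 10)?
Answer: 285981921/1369 ≈ 2.0890e+5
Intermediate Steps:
R = ⅑ (R = 2/18 = 2*(1/18) = ⅑ ≈ 0.11111)
s(Q, k) = 9*(5 + k)/(4 + Q) (s(Q, k) = 9*((k + 5)/(Q + 4)) = 9*((5 + k)/(4 + Q)) = 9*(5 + k)/(4 + Q))
t = -468 (t = 8 - 476 = -468)
(s(R, -8 - 1*(-8)) + t)² = (9*(5 + (-8 - 1*(-8)))/(4 + ⅑) - 468)² = (9*(5 + (-8 + 8))/(37/9) - 468)² = (9*(9/37)*(5 + 0) - 468)² = (9*(9/37)*5 - 468)² = (405/37 - 468)² = (-16911/37)² = 285981921/1369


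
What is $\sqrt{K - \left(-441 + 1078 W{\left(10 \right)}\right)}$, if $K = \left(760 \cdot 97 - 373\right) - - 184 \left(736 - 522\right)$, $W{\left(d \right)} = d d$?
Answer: $6 \sqrt{149} \approx 73.239$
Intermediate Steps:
$W{\left(d \right)} = d^{2}$
$K = 112723$ ($K = \left(73720 - 373\right) - \left(-184\right) 214 = 73347 - -39376 = 73347 + 39376 = 112723$)
$\sqrt{K - \left(-441 + 1078 W{\left(10 \right)}\right)} = \sqrt{112723 + \left(441 - 1078 \cdot 10^{2}\right)} = \sqrt{112723 + \left(441 - 107800\right)} = \sqrt{112723 - 107359} = \sqrt{5364} = 6 \sqrt{149}$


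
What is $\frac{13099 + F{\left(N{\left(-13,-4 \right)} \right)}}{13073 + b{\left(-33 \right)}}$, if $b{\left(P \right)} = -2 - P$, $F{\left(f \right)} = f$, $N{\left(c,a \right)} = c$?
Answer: $\frac{727}{728} \approx 0.99863$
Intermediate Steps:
$\frac{13099 + F{\left(N{\left(-13,-4 \right)} \right)}}{13073 + b{\left(-33 \right)}} = \frac{13099 - 13}{13073 - -31} = \frac{13086}{13073 + \left(-2 + 33\right)} = \frac{13086}{13073 + 31} = \frac{13086}{13104} = 13086 \cdot \frac{1}{13104} = \frac{727}{728}$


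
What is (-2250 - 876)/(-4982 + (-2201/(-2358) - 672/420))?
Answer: 36855540/58745639 ≈ 0.62737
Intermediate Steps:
(-2250 - 876)/(-4982 + (-2201/(-2358) - 672/420)) = -3126/(-4982 + (-2201*(-1/2358) - 672*1/420)) = -3126/(-4982 + (2201/2358 - 8/5)) = -3126/(-4982 - 7859/11790) = -3126/(-58745639/11790) = -3126*(-11790/58745639) = 36855540/58745639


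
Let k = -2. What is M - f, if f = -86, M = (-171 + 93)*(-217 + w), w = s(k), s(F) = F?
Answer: 17168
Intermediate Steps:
w = -2
M = 17082 (M = (-171 + 93)*(-217 - 2) = -78*(-219) = 17082)
M - f = 17082 - 1*(-86) = 17082 + 86 = 17168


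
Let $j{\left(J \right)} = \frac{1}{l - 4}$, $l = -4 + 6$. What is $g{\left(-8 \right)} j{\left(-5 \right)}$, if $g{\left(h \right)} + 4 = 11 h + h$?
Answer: $50$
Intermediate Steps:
$g{\left(h \right)} = -4 + 12 h$ ($g{\left(h \right)} = -4 + \left(11 h + h\right) = -4 + 12 h$)
$l = 2$
$j{\left(J \right)} = - \frac{1}{2}$ ($j{\left(J \right)} = \frac{1}{2 - 4} = \frac{1}{-2} = - \frac{1}{2}$)
$g{\left(-8 \right)} j{\left(-5 \right)} = \left(-4 + 12 \left(-8\right)\right) \left(- \frac{1}{2}\right) = \left(-4 - 96\right) \left(- \frac{1}{2}\right) = \left(-100\right) \left(- \frac{1}{2}\right) = 50$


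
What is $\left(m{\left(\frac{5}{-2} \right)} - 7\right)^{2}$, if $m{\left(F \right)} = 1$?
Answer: $36$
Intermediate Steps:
$\left(m{\left(\frac{5}{-2} \right)} - 7\right)^{2} = \left(1 - 7\right)^{2} = \left(-6\right)^{2} = 36$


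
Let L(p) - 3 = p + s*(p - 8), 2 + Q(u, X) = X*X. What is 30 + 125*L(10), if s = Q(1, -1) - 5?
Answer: 155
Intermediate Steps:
Q(u, X) = -2 + X² (Q(u, X) = -2 + X*X = -2 + X²)
s = -6 (s = (-2 + (-1)²) - 5 = (-2 + 1) - 5 = -1 - 5 = -6)
L(p) = 51 - 5*p (L(p) = 3 + (p - 6*(p - 8)) = 3 + (p - 6*(-8 + p)) = 3 + (p + (48 - 6*p)) = 3 + (48 - 5*p) = 51 - 5*p)
30 + 125*L(10) = 30 + 125*(51 - 5*10) = 30 + 125*(51 - 50) = 30 + 125*1 = 30 + 125 = 155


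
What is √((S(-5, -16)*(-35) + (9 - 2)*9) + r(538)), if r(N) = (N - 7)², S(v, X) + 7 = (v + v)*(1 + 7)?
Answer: √285069 ≈ 533.92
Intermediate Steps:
S(v, X) = -7 + 16*v (S(v, X) = -7 + (v + v)*(1 + 7) = -7 + (2*v)*8 = -7 + 16*v)
r(N) = (-7 + N)²
√((S(-5, -16)*(-35) + (9 - 2)*9) + r(538)) = √(((-7 + 16*(-5))*(-35) + (9 - 2)*9) + (-7 + 538)²) = √(((-7 - 80)*(-35) + 7*9) + 531²) = √((-87*(-35) + 63) + 281961) = √((3045 + 63) + 281961) = √(3108 + 281961) = √285069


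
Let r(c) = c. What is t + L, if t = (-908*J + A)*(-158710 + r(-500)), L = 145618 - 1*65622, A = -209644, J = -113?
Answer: 17041918396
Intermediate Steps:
L = 79996 (L = 145618 - 65622 = 79996)
t = 17041838400 (t = (-908*(-113) - 209644)*(-158710 - 500) = (102604 - 209644)*(-159210) = -107040*(-159210) = 17041838400)
t + L = 17041838400 + 79996 = 17041918396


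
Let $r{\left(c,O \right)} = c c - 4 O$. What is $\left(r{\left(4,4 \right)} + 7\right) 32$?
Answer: $224$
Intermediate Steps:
$r{\left(c,O \right)} = c^{2} - 4 O$
$\left(r{\left(4,4 \right)} + 7\right) 32 = \left(\left(4^{2} - 16\right) + 7\right) 32 = \left(\left(16 - 16\right) + 7\right) 32 = \left(0 + 7\right) 32 = 7 \cdot 32 = 224$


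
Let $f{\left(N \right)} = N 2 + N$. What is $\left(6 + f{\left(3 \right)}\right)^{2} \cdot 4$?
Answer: $900$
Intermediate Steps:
$f{\left(N \right)} = 3 N$ ($f{\left(N \right)} = 2 N + N = 3 N$)
$\left(6 + f{\left(3 \right)}\right)^{2} \cdot 4 = \left(6 + 3 \cdot 3\right)^{2} \cdot 4 = \left(6 + 9\right)^{2} \cdot 4 = 15^{2} \cdot 4 = 225 \cdot 4 = 900$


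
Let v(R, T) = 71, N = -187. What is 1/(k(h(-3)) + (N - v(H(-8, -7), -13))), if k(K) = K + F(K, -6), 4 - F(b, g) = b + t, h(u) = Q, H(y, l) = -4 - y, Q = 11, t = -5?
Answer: -1/249 ≈ -0.0040161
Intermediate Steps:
h(u) = 11
F(b, g) = 9 - b (F(b, g) = 4 - (b - 5) = 4 - (-5 + b) = 4 + (5 - b) = 9 - b)
k(K) = 9 (k(K) = K + (9 - K) = 9)
1/(k(h(-3)) + (N - v(H(-8, -7), -13))) = 1/(9 + (-187 - 1*71)) = 1/(9 + (-187 - 71)) = 1/(9 - 258) = 1/(-249) = -1/249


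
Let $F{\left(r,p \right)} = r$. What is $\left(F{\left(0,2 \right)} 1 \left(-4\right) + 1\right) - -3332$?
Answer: $3333$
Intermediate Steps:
$\left(F{\left(0,2 \right)} 1 \left(-4\right) + 1\right) - -3332 = \left(0 \cdot 1 \left(-4\right) + 1\right) - -3332 = \left(0 \left(-4\right) + 1\right) + 3332 = \left(0 + 1\right) + 3332 = 1 + 3332 = 3333$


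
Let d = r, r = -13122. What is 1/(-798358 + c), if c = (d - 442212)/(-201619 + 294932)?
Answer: -8483/6772512308 ≈ -1.2526e-6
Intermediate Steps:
d = -13122
c = -41394/8483 (c = (-13122 - 442212)/(-201619 + 294932) = -455334/93313 = -455334*1/93313 = -41394/8483 ≈ -4.8796)
1/(-798358 + c) = 1/(-798358 - 41394/8483) = 1/(-6772512308/8483) = -8483/6772512308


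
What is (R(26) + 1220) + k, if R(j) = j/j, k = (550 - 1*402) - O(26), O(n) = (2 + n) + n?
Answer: 1315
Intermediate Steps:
O(n) = 2 + 2*n
k = 94 (k = (550 - 1*402) - (2 + 2*26) = (550 - 402) - (2 + 52) = 148 - 1*54 = 148 - 54 = 94)
R(j) = 1
(R(26) + 1220) + k = (1 + 1220) + 94 = 1221 + 94 = 1315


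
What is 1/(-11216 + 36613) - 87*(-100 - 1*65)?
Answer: 364573936/25397 ≈ 14355.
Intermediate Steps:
1/(-11216 + 36613) - 87*(-100 - 1*65) = 1/25397 - 87*(-100 - 65) = 1/25397 - 87*(-165) = 1/25397 - 1*(-14355) = 1/25397 + 14355 = 364573936/25397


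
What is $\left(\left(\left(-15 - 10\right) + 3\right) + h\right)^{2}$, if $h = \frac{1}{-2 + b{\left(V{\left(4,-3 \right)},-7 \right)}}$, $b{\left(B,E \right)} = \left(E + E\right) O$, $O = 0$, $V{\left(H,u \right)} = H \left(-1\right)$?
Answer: $\frac{2025}{4} \approx 506.25$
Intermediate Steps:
$V{\left(H,u \right)} = - H$
$b{\left(B,E \right)} = 0$ ($b{\left(B,E \right)} = \left(E + E\right) 0 = 2 E 0 = 0$)
$h = - \frac{1}{2}$ ($h = \frac{1}{-2 + 0} = \frac{1}{-2} = - \frac{1}{2} \approx -0.5$)
$\left(\left(\left(-15 - 10\right) + 3\right) + h\right)^{2} = \left(\left(\left(-15 - 10\right) + 3\right) - \frac{1}{2}\right)^{2} = \left(\left(-25 + 3\right) - \frac{1}{2}\right)^{2} = \left(-22 - \frac{1}{2}\right)^{2} = \left(- \frac{45}{2}\right)^{2} = \frac{2025}{4}$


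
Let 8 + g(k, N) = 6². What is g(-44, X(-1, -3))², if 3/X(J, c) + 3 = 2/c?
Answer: 784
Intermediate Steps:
X(J, c) = 3/(-3 + 2/c)
g(k, N) = 28 (g(k, N) = -8 + 6² = -8 + 36 = 28)
g(-44, X(-1, -3))² = 28² = 784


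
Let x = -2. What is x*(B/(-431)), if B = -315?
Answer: -630/431 ≈ -1.4617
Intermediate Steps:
x*(B/(-431)) = -(-630)/(-431) = -(-630)*(-1)/431 = -2*315/431 = -630/431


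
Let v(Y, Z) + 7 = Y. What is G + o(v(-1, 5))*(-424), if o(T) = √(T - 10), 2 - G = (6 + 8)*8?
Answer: -110 - 1272*I*√2 ≈ -110.0 - 1798.9*I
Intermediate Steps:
G = -110 (G = 2 - (6 + 8)*8 = 2 - 14*8 = 2 - 1*112 = 2 - 112 = -110)
v(Y, Z) = -7 + Y
o(T) = √(-10 + T)
G + o(v(-1, 5))*(-424) = -110 + √(-10 + (-7 - 1))*(-424) = -110 + √(-10 - 8)*(-424) = -110 + √(-18)*(-424) = -110 + (3*I*√2)*(-424) = -110 - 1272*I*√2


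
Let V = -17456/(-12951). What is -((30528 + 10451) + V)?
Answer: -530736485/12951 ≈ -40980.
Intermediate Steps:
V = 17456/12951 (V = -17456*(-1/12951) = 17456/12951 ≈ 1.3478)
-((30528 + 10451) + V) = -((30528 + 10451) + 17456/12951) = -(40979 + 17456/12951) = -1*530736485/12951 = -530736485/12951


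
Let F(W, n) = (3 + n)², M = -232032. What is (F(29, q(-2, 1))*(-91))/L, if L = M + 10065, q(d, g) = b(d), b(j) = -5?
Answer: 364/221967 ≈ 0.0016399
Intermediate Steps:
q(d, g) = -5
L = -221967 (L = -232032 + 10065 = -221967)
(F(29, q(-2, 1))*(-91))/L = ((3 - 5)²*(-91))/(-221967) = ((-2)²*(-91))*(-1/221967) = (4*(-91))*(-1/221967) = -364*(-1/221967) = 364/221967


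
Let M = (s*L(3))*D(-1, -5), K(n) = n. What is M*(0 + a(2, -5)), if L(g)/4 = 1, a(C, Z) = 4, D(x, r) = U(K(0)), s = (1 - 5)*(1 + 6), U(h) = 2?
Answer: -896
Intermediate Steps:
s = -28 (s = -4*7 = -28)
D(x, r) = 2
L(g) = 4 (L(g) = 4*1 = 4)
M = -224 (M = -28*4*2 = -112*2 = -224)
M*(0 + a(2, -5)) = -224*(0 + 4) = -224*4 = -896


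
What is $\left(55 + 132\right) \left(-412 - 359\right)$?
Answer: $-144177$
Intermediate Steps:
$\left(55 + 132\right) \left(-412 - 359\right) = 187 \left(-771\right) = -144177$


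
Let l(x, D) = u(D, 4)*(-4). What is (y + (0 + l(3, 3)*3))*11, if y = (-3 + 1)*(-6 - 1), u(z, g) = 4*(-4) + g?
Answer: 1738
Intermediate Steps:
u(z, g) = -16 + g
l(x, D) = 48 (l(x, D) = (-16 + 4)*(-4) = -12*(-4) = 48)
y = 14 (y = -2*(-7) = 14)
(y + (0 + l(3, 3)*3))*11 = (14 + (0 + 48*3))*11 = (14 + (0 + 144))*11 = (14 + 144)*11 = 158*11 = 1738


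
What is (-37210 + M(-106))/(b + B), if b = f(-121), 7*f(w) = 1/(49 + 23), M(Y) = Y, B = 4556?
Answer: -18807264/2296225 ≈ -8.1905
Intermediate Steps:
f(w) = 1/504 (f(w) = 1/(7*(49 + 23)) = (1/7)/72 = (1/7)*(1/72) = 1/504)
b = 1/504 ≈ 0.0019841
(-37210 + M(-106))/(b + B) = (-37210 - 106)/(1/504 + 4556) = -37316/2296225/504 = -37316*504/2296225 = -18807264/2296225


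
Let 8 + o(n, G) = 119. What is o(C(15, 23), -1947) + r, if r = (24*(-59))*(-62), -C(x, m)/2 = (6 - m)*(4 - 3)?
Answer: 87903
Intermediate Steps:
C(x, m) = -12 + 2*m (C(x, m) = -2*(6 - m)*(4 - 3) = -2*(6 - m) = -12 + 2*m)
o(n, G) = 111 (o(n, G) = -8 + 119 = 111)
r = 87792 (r = -1416*(-62) = 87792)
o(C(15, 23), -1947) + r = 111 + 87792 = 87903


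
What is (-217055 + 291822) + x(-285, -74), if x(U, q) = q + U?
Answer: 74408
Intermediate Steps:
x(U, q) = U + q
(-217055 + 291822) + x(-285, -74) = (-217055 + 291822) + (-285 - 74) = 74767 - 359 = 74408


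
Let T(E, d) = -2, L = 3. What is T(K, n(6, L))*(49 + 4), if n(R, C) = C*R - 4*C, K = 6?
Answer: -106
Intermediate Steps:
n(R, C) = -4*C + C*R
T(K, n(6, L))*(49 + 4) = -2*(49 + 4) = -2*53 = -106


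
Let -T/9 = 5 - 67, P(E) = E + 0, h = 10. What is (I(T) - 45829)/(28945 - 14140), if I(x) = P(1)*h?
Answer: -5091/1645 ≈ -3.0948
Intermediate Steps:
P(E) = E
T = 558 (T = -9*(5 - 67) = -9*(-62) = 558)
I(x) = 10 (I(x) = 1*10 = 10)
(I(T) - 45829)/(28945 - 14140) = (10 - 45829)/(28945 - 14140) = -45819/14805 = -45819*1/14805 = -5091/1645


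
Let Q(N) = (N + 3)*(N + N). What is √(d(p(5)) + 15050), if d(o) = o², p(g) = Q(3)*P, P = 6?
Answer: √61706 ≈ 248.41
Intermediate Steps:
Q(N) = 2*N*(3 + N) (Q(N) = (3 + N)*(2*N) = 2*N*(3 + N))
p(g) = 216 (p(g) = (2*3*(3 + 3))*6 = (2*3*6)*6 = 36*6 = 216)
√(d(p(5)) + 15050) = √(216² + 15050) = √(46656 + 15050) = √61706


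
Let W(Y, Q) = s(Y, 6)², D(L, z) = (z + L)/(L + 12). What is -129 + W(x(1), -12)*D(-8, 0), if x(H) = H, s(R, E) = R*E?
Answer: -201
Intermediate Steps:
D(L, z) = (L + z)/(12 + L)
s(R, E) = E*R
W(Y, Q) = 36*Y² (W(Y, Q) = (6*Y)² = 36*Y²)
-129 + W(x(1), -12)*D(-8, 0) = -129 + (36*1²)*((-8 + 0)/(12 - 8)) = -129 + (36*1)*(-8/4) = -129 + 36*((¼)*(-8)) = -129 + 36*(-2) = -129 - 72 = -201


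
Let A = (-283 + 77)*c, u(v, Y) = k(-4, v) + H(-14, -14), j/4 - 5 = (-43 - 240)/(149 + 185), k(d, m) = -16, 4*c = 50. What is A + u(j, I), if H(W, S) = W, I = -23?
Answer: -2605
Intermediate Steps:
c = 25/2 (c = (¼)*50 = 25/2 ≈ 12.500)
j = 2774/167 (j = 20 + 4*((-43 - 240)/(149 + 185)) = 20 + 4*(-283/334) = 20 - 566/167 = 2774/167 ≈ 16.611)
u(v, Y) = -30 (u(v, Y) = -16 - 14 = -30)
A = -2575 (A = (-283 + 77)*(25/2) = -206*25/2 = -2575)
A + u(j, I) = -2575 - 30 = -2605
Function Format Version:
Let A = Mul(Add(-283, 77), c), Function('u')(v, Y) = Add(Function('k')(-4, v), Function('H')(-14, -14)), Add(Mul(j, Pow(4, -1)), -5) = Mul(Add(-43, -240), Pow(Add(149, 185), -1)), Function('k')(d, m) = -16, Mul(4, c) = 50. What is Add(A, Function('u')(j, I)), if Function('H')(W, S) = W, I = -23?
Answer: -2605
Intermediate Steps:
c = Rational(25, 2) (c = Mul(Rational(1, 4), 50) = Rational(25, 2) ≈ 12.500)
j = Rational(2774, 167) (j = Add(20, Mul(4, Mul(Add(-43, -240), Pow(Add(149, 185), -1)))) = Add(20, Mul(4, Mul(-283, Pow(334, -1)))) = Add(20, Mul(4, Mul(-283, Rational(1, 334)))) = Add(20, Mul(4, Rational(-283, 334))) = Add(20, Rational(-566, 167)) = Rational(2774, 167) ≈ 16.611)
Function('u')(v, Y) = -30 (Function('u')(v, Y) = Add(-16, -14) = -30)
A = -2575 (A = Mul(Add(-283, 77), Rational(25, 2)) = Mul(-206, Rational(25, 2)) = -2575)
Add(A, Function('u')(j, I)) = Add(-2575, -30) = -2605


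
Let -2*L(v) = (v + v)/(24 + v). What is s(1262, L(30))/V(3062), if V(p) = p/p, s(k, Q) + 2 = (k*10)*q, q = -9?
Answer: -113582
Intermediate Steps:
L(v) = -v/(24 + v) (L(v) = -(v + v)/(2*(24 + v)) = -2*v/(2*(24 + v)) = -v/(24 + v))
s(k, Q) = -2 - 90*k (s(k, Q) = -2 + (k*10)*(-9) = -2 + (10*k)*(-9) = -2 - 90*k)
V(p) = 1
s(1262, L(30))/V(3062) = (-2 - 90*1262)/1 = (-2 - 113580)*1 = -113582*1 = -113582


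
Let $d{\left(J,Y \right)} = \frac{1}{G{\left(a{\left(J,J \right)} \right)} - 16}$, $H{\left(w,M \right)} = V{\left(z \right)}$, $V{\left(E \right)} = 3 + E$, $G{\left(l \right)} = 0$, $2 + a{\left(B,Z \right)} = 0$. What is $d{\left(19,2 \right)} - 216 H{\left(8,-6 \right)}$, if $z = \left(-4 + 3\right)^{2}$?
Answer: $- \frac{13825}{16} \approx -864.06$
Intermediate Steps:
$a{\left(B,Z \right)} = -2$ ($a{\left(B,Z \right)} = -2 + 0 = -2$)
$z = 1$ ($z = \left(-1\right)^{2} = 1$)
$H{\left(w,M \right)} = 4$ ($H{\left(w,M \right)} = 3 + 1 = 4$)
$d{\left(J,Y \right)} = - \frac{1}{16}$ ($d{\left(J,Y \right)} = \frac{1}{0 - 16} = \frac{1}{-16} = - \frac{1}{16}$)
$d{\left(19,2 \right)} - 216 H{\left(8,-6 \right)} = - \frac{1}{16} - 864 = - \frac{13825}{16}$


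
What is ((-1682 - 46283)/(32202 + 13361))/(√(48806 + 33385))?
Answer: -47965*√82191/3744868533 ≈ -0.0036720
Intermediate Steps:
((-1682 - 46283)/(32202 + 13361))/(√(48806 + 33385)) = (-47965/45563)/(√82191) = (-47965*1/45563)*(√82191/82191) = -47965*√82191/3744868533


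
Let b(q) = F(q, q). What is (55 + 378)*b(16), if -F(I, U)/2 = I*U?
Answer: -221696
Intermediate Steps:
F(I, U) = -2*I*U
b(q) = -2*q**2 (b(q) = -2*q*q = -2*q**2)
(55 + 378)*b(16) = (55 + 378)*(-2*16**2) = 433*(-2*256) = 433*(-512) = -221696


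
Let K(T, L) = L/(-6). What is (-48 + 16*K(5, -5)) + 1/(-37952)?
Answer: -3947011/113856 ≈ -34.667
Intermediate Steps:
K(T, L) = -L/6 (K(T, L) = L*(-⅙) = -L/6)
(-48 + 16*K(5, -5)) + 1/(-37952) = (-48 + 16*(-⅙*(-5))) + 1/(-37952) = (-48 + 16*(⅚)) - 1/37952 = (-48 + 40/3) - 1/37952 = -104/3 - 1/37952 = -3947011/113856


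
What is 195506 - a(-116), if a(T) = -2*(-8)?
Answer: 195490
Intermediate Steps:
a(T) = 16
195506 - a(-116) = 195506 - 1*16 = 195506 - 16 = 195490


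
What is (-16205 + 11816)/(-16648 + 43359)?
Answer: -4389/26711 ≈ -0.16431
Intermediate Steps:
(-16205 + 11816)/(-16648 + 43359) = -4389/26711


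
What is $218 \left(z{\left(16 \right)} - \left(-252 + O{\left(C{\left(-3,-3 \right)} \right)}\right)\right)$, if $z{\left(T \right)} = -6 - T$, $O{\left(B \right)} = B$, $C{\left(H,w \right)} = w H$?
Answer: $48178$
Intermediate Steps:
$C{\left(H,w \right)} = H w$
$218 \left(z{\left(16 \right)} - \left(-252 + O{\left(C{\left(-3,-3 \right)} \right)}\right)\right) = 218 \left(\left(-6 - 16\right) + \left(252 - \left(-3\right) \left(-3\right)\right)\right) = 218 \left(\left(-6 - 16\right) + \left(252 - 9\right)\right) = 218 \left(-22 + \left(252 - 9\right)\right) = 218 \left(-22 + 243\right) = 218 \cdot 221 = 48178$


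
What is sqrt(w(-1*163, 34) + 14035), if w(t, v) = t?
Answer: 68*sqrt(3) ≈ 117.78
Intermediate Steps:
sqrt(w(-1*163, 34) + 14035) = sqrt(-1*163 + 14035) = sqrt(-163 + 14035) = sqrt(13872) = 68*sqrt(3)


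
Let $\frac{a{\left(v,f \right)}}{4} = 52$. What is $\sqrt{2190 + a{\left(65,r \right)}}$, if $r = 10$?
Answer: $\sqrt{2398} \approx 48.969$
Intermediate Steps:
$a{\left(v,f \right)} = 208$ ($a{\left(v,f \right)} = 4 \cdot 52 = 208$)
$\sqrt{2190 + a{\left(65,r \right)}} = \sqrt{2190 + 208} = \sqrt{2398}$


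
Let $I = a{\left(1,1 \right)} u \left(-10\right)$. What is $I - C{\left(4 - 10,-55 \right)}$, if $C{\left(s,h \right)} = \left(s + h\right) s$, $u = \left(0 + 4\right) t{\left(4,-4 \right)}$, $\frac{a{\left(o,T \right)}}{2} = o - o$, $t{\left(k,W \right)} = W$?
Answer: $-366$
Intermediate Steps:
$a{\left(o,T \right)} = 0$ ($a{\left(o,T \right)} = 2 \left(o - o\right) = 2 \cdot 0 = 0$)
$u = -16$ ($u = \left(0 + 4\right) \left(-4\right) = 4 \left(-4\right) = -16$)
$I = 0$ ($I = 0 \left(-16\right) \left(-10\right) = 0 \left(-10\right) = 0$)
$C{\left(s,h \right)} = s \left(h + s\right)$ ($C{\left(s,h \right)} = \left(h + s\right) s = s \left(h + s\right)$)
$I - C{\left(4 - 10,-55 \right)} = 0 - \left(4 - 10\right) \left(-55 + \left(4 - 10\right)\right) = 0 - - 6 \left(-55 - 6\right) = 0 - \left(-6\right) \left(-61\right) = 0 - 366 = -366$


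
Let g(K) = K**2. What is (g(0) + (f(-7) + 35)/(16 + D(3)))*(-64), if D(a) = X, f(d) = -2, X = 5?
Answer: -704/7 ≈ -100.57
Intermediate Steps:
D(a) = 5
(g(0) + (f(-7) + 35)/(16 + D(3)))*(-64) = (0**2 + (-2 + 35)/(16 + 5))*(-64) = (0 + 33/21)*(-64) = (0 + 33*(1/21))*(-64) = (0 + 11/7)*(-64) = (11/7)*(-64) = -704/7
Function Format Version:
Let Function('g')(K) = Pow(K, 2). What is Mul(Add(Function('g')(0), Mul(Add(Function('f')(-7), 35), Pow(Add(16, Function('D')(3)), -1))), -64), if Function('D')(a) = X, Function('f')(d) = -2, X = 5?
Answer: Rational(-704, 7) ≈ -100.57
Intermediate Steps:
Function('D')(a) = 5
Mul(Add(Function('g')(0), Mul(Add(Function('f')(-7), 35), Pow(Add(16, Function('D')(3)), -1))), -64) = Mul(Add(Pow(0, 2), Mul(Add(-2, 35), Pow(Add(16, 5), -1))), -64) = Mul(Add(0, Mul(33, Pow(21, -1))), -64) = Mul(Add(0, Mul(33, Rational(1, 21))), -64) = Mul(Add(0, Rational(11, 7)), -64) = Mul(Rational(11, 7), -64) = Rational(-704, 7)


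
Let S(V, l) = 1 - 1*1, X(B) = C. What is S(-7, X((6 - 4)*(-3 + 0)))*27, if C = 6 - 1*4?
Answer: 0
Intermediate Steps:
C = 2 (C = 6 - 4 = 2)
X(B) = 2
S(V, l) = 0 (S(V, l) = 1 - 1 = 0)
S(-7, X((6 - 4)*(-3 + 0)))*27 = 0*27 = 0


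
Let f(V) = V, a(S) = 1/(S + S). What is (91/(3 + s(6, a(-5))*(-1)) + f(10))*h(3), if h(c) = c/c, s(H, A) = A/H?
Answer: 7270/181 ≈ 40.166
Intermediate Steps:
a(S) = 1/(2*S)
h(c) = 1
(91/(3 + s(6, a(-5))*(-1)) + f(10))*h(3) = (91/(3 + (((½)/(-5))/6)*(-1)) + 10)*1 = (91/(3 + (((½)*(-⅕))*(⅙))*(-1)) + 10)*1 = (91/(3 - ⅒*⅙*(-1)) + 10)*1 = (91/(3 - 1/60*(-1)) + 10)*1 = (91/(3 + 1/60) + 10)*1 = (91/(181/60) + 10)*1 = (91*(60/181) + 10)*1 = (5460/181 + 10)*1 = (7270/181)*1 = 7270/181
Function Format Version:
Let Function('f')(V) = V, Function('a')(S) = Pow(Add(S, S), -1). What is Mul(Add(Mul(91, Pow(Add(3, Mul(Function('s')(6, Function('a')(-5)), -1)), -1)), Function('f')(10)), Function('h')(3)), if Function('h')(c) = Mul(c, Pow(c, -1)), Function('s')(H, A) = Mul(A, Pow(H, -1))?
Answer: Rational(7270, 181) ≈ 40.166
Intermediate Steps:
Function('a')(S) = Mul(Rational(1, 2), Pow(S, -1)) (Function('a')(S) = Pow(Mul(2, S), -1) = Mul(Rational(1, 2), Pow(S, -1)))
Function('h')(c) = 1
Mul(Add(Mul(91, Pow(Add(3, Mul(Function('s')(6, Function('a')(-5)), -1)), -1)), Function('f')(10)), Function('h')(3)) = Mul(Add(Mul(91, Pow(Add(3, Mul(Mul(Mul(Rational(1, 2), Pow(-5, -1)), Pow(6, -1)), -1)), -1)), 10), 1) = Mul(Add(Mul(91, Pow(Add(3, Mul(Mul(Mul(Rational(1, 2), Rational(-1, 5)), Rational(1, 6)), -1)), -1)), 10), 1) = Mul(Add(Mul(91, Pow(Add(3, Mul(Mul(Rational(-1, 10), Rational(1, 6)), -1)), -1)), 10), 1) = Mul(Add(Mul(91, Pow(Add(3, Mul(Rational(-1, 60), -1)), -1)), 10), 1) = Mul(Add(Mul(91, Pow(Add(3, Rational(1, 60)), -1)), 10), 1) = Mul(Add(Mul(91, Pow(Rational(181, 60), -1)), 10), 1) = Mul(Add(Mul(91, Rational(60, 181)), 10), 1) = Mul(Add(Rational(5460, 181), 10), 1) = Mul(Rational(7270, 181), 1) = Rational(7270, 181)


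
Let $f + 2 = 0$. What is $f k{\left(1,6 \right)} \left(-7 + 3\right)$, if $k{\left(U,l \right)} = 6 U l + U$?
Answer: $296$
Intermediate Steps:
$f = -2$ ($f = -2 + 0 = -2$)
$k{\left(U,l \right)} = U + 6 U l$ ($k{\left(U,l \right)} = 6 U l + U = U + 6 U l$)
$f k{\left(1,6 \right)} \left(-7 + 3\right) = - 2 \cdot 1 \left(1 + 6 \cdot 6\right) \left(-7 + 3\right) = - 2 \cdot 1 \left(1 + 36\right) \left(-4\right) = - 2 \cdot 1 \cdot 37 \left(-4\right) = \left(-2\right) 37 \left(-4\right) = \left(-74\right) \left(-4\right) = 296$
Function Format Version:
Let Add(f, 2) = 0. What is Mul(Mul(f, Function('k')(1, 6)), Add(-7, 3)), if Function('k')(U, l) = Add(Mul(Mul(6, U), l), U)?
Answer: 296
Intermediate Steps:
f = -2 (f = Add(-2, 0) = -2)
Function('k')(U, l) = Add(U, Mul(6, U, l)) (Function('k')(U, l) = Add(Mul(6, U, l), U) = Add(U, Mul(6, U, l)))
Mul(Mul(f, Function('k')(1, 6)), Add(-7, 3)) = Mul(Mul(-2, Mul(1, Add(1, Mul(6, 6)))), Add(-7, 3)) = Mul(Mul(-2, Mul(1, Add(1, 36))), -4) = Mul(Mul(-2, Mul(1, 37)), -4) = Mul(Mul(-2, 37), -4) = Mul(-74, -4) = 296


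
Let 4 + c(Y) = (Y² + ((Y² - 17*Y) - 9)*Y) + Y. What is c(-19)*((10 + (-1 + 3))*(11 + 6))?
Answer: -2547348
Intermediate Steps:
c(Y) = -4 + Y + Y² + Y*(-9 + Y² - 17*Y) (c(Y) = -4 + ((Y² + ((Y² - 17*Y) - 9)*Y) + Y) = -4 + ((Y² + (-9 + Y² - 17*Y)*Y) + Y) = -4 + ((Y² + Y*(-9 + Y² - 17*Y)) + Y) = -4 + (Y + Y² + Y*(-9 + Y² - 17*Y)) = -4 + Y + Y² + Y*(-9 + Y² - 17*Y))
c(-19)*((10 + (-1 + 3))*(11 + 6)) = (-4 + (-19)³ - 16*(-19)² - 8*(-19))*((10 + (-1 + 3))*(11 + 6)) = (-4 - 6859 - 16*361 + 152)*((10 + 2)*17) = (-4 - 6859 - 5776 + 152)*(12*17) = -12487*204 = -2547348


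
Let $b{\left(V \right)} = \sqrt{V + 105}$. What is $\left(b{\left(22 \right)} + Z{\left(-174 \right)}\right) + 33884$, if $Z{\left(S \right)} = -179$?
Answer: $33705 + \sqrt{127} \approx 33716.0$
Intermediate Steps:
$b{\left(V \right)} = \sqrt{105 + V}$
$\left(b{\left(22 \right)} + Z{\left(-174 \right)}\right) + 33884 = \left(\sqrt{105 + 22} - 179\right) + 33884 = \left(\sqrt{127} - 179\right) + 33884 = \left(-179 + \sqrt{127}\right) + 33884 = 33705 + \sqrt{127}$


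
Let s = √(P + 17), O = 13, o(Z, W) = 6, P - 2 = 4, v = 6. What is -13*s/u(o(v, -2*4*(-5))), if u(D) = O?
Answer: -√23 ≈ -4.7958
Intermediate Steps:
P = 6 (P = 2 + 4 = 6)
u(D) = 13
s = √23 (s = √(6 + 17) = √23 ≈ 4.7958)
-13*s/u(o(v, -2*4*(-5))) = -13*√23/13 = -√23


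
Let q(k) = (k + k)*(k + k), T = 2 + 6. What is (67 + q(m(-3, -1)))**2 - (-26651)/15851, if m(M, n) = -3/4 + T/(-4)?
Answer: 2399015587/253616 ≈ 9459.3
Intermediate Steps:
T = 8
m(M, n) = -11/4 (m(M, n) = -3/4 + 8/(-4) = -3*1/4 + 8*(-1/4) = -3/4 - 2 = -11/4)
q(k) = 4*k**2 (q(k) = (2*k)*(2*k) = 4*k**2)
(67 + q(m(-3, -1)))**2 - (-26651)/15851 = (67 + 4*(-11/4)**2)**2 - (-26651)/15851 = (67 + 4*(121/16))**2 - (-26651)/15851 = (67 + 121/4)**2 - 1*(-26651/15851) = (389/4)**2 + 26651/15851 = 151321/16 + 26651/15851 = 2399015587/253616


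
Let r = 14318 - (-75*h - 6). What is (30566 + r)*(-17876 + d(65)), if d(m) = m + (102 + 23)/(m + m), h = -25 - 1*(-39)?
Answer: -10636511170/13 ≈ -8.1819e+8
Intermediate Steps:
h = 14 (h = -25 + 39 = 14)
r = 15374 (r = 14318 - (-75*14 - 6) = 14318 - (-1050 - 6) = 14318 - 1*(-1056) = 14318 + 1056 = 15374)
d(m) = m + 125/(2*m) (d(m) = m + 125/((2*m)) = m + 125*(1/(2*m)) = m + 125/(2*m))
(30566 + r)*(-17876 + d(65)) = (30566 + 15374)*(-17876 + (65 + (125/2)/65)) = 45940*(-17876 + (65 + (125/2)*(1/65))) = 45940*(-17876 + (65 + 25/26)) = 45940*(-17876 + 1715/26) = 45940*(-463061/26) = -10636511170/13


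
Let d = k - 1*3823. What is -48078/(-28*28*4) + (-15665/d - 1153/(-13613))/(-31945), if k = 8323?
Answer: 2352115611262843/153421178148000 ≈ 15.331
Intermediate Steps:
d = 4500 (d = 8323 - 1*3823 = 8323 - 3823 = 4500)
-48078/(-28*28*4) + (-15665/d - 1153/(-13613))/(-31945) = -48078/(-28*28*4) + (-15665/4500 - 1153/(-13613))/(-31945) = -48078/((-784*4)) + (-15665*1/4500 - 1153*(-1/13613))*(-1/31945) = -48078/(-3136) + (-3133/900 + 1153/13613)*(-1/31945) = -48078*(-1/3136) - 41611829/12251700*(-1/31945) = 24039/1568 + 41611829/391380556500 = 2352115611262843/153421178148000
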